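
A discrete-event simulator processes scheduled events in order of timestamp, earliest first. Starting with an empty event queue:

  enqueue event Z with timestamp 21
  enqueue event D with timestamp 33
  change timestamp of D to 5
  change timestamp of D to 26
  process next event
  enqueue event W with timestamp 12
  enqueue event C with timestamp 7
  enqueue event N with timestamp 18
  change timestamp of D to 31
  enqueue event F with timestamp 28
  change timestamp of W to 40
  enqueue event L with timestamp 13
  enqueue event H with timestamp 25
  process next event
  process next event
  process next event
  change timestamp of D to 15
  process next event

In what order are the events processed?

Z, C, L, N, D

add Z (timestamp 21) → {Z:21}
add D (timestamp 33) → {Z:21, D:33}
update D to timestamp 5 → {D:5, Z:21}
update D to timestamp 26 → {Z:21, D:26}
process next event → Z; now {D:26}
add W (timestamp 12) → {W:12, D:26}
add C (timestamp 7) → {C:7, W:12, D:26}
add N (timestamp 18) → {C:7, W:12, N:18, D:26}
update D to timestamp 31 → {C:7, W:12, N:18, D:31}
add F (timestamp 28) → {C:7, W:12, N:18, F:28, D:31}
update W to timestamp 40 → {C:7, N:18, F:28, D:31, W:40}
add L (timestamp 13) → {C:7, L:13, N:18, F:28, D:31, W:40}
add H (timestamp 25) → {C:7, L:13, N:18, H:25, F:28, D:31, W:40}
process next event → C; now {L:13, N:18, H:25, F:28, D:31, W:40}
process next event → L; now {N:18, H:25, F:28, D:31, W:40}
process next event → N; now {H:25, F:28, D:31, W:40}
update D to timestamp 15 → {D:15, H:25, F:28, W:40}
process next event → D; now {H:25, F:28, W:40}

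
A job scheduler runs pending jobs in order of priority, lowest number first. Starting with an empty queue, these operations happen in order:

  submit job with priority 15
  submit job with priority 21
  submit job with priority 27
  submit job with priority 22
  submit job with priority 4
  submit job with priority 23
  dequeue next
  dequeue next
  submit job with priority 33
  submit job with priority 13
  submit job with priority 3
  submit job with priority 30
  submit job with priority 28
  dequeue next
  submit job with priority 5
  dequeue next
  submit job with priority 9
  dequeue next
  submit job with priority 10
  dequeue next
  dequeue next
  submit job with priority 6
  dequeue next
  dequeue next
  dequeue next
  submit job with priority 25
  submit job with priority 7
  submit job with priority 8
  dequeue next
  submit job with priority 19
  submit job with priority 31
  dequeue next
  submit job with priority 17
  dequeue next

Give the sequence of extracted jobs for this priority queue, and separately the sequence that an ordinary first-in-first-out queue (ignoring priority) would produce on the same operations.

insert 15 → {15}
insert 21 → {15, 21}
insert 27 → {15, 21, 27}
insert 22 → {15, 21, 22, 27}
insert 4 → {4, 15, 21, 22, 27}
insert 23 → {4, 15, 21, 22, 23, 27}
dequeue next → 4; now {15, 21, 22, 23, 27}
dequeue next → 15; now {21, 22, 23, 27}
insert 33 → {21, 22, 23, 27, 33}
insert 13 → {13, 21, 22, 23, 27, 33}
insert 3 → {3, 13, 21, 22, 23, 27, 33}
insert 30 → {3, 13, 21, 22, 23, 27, 30, 33}
insert 28 → {3, 13, 21, 22, 23, 27, 28, 30, 33}
dequeue next → 3; now {13, 21, 22, 23, 27, 28, 30, 33}
insert 5 → {5, 13, 21, 22, 23, 27, 28, 30, 33}
dequeue next → 5; now {13, 21, 22, 23, 27, 28, 30, 33}
insert 9 → {9, 13, 21, 22, 23, 27, 28, 30, 33}
dequeue next → 9; now {13, 21, 22, 23, 27, 28, 30, 33}
insert 10 → {10, 13, 21, 22, 23, 27, 28, 30, 33}
dequeue next → 10; now {13, 21, 22, 23, 27, 28, 30, 33}
dequeue next → 13; now {21, 22, 23, 27, 28, 30, 33}
insert 6 → {6, 21, 22, 23, 27, 28, 30, 33}
dequeue next → 6; now {21, 22, 23, 27, 28, 30, 33}
dequeue next → 21; now {22, 23, 27, 28, 30, 33}
dequeue next → 22; now {23, 27, 28, 30, 33}
insert 25 → {23, 25, 27, 28, 30, 33}
insert 7 → {7, 23, 25, 27, 28, 30, 33}
insert 8 → {7, 8, 23, 25, 27, 28, 30, 33}
dequeue next → 7; now {8, 23, 25, 27, 28, 30, 33}
insert 19 → {8, 19, 23, 25, 27, 28, 30, 33}
insert 31 → {8, 19, 23, 25, 27, 28, 30, 31, 33}
dequeue next → 8; now {19, 23, 25, 27, 28, 30, 31, 33}
insert 17 → {17, 19, 23, 25, 27, 28, 30, 31, 33}
dequeue next → 17; now {19, 23, 25, 27, 28, 30, 31, 33}

priority queue: 4 → 15 → 3 → 5 → 9 → 10 → 13 → 6 → 21 → 22 → 7 → 8 → 17; FIFO queue: [15, 21, 27, 22, 4, 23, 33, 13, 3, 30, 28, 5, 9]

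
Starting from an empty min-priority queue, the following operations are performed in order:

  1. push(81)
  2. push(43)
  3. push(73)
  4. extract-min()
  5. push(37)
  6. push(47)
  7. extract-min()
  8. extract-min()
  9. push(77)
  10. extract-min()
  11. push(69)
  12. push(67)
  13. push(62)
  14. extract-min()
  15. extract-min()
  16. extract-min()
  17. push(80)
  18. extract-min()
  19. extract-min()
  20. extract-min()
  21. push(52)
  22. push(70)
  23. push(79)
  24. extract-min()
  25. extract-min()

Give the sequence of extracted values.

[43, 37, 47, 73, 62, 67, 69, 77, 80, 81, 52, 70]

insert 81 → {81}
insert 43 → {43, 81}
insert 73 → {43, 73, 81}
extract-min → 43; now {73, 81}
insert 37 → {37, 73, 81}
insert 47 → {37, 47, 73, 81}
extract-min → 37; now {47, 73, 81}
extract-min → 47; now {73, 81}
insert 77 → {73, 77, 81}
extract-min → 73; now {77, 81}
insert 69 → {69, 77, 81}
insert 67 → {67, 69, 77, 81}
insert 62 → {62, 67, 69, 77, 81}
extract-min → 62; now {67, 69, 77, 81}
extract-min → 67; now {69, 77, 81}
extract-min → 69; now {77, 81}
insert 80 → {77, 80, 81}
extract-min → 77; now {80, 81}
extract-min → 80; now {81}
extract-min → 81; now {}
insert 52 → {52}
insert 70 → {52, 70}
insert 79 → {52, 70, 79}
extract-min → 52; now {70, 79}
extract-min → 70; now {79}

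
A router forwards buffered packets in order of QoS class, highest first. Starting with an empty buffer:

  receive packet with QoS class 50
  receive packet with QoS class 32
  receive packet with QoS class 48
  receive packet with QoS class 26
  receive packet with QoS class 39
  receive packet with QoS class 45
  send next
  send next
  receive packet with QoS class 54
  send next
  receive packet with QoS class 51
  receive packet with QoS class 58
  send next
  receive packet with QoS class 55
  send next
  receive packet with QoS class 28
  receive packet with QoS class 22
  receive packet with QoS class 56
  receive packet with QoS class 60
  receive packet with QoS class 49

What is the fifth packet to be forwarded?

55

insert 50 → {50}
insert 32 → {50, 32}
insert 48 → {50, 48, 32}
insert 26 → {50, 48, 32, 26}
insert 39 → {50, 48, 39, 32, 26}
insert 45 → {50, 48, 45, 39, 32, 26}
send next → 50; now {48, 45, 39, 32, 26}
send next → 48; now {45, 39, 32, 26}
insert 54 → {54, 45, 39, 32, 26}
send next → 54; now {45, 39, 32, 26}
insert 51 → {51, 45, 39, 32, 26}
insert 58 → {58, 51, 45, 39, 32, 26}
send next → 58; now {51, 45, 39, 32, 26}
insert 55 → {55, 51, 45, 39, 32, 26}
send next → 55; now {51, 45, 39, 32, 26}
insert 28 → {51, 45, 39, 32, 28, 26}
insert 22 → {51, 45, 39, 32, 28, 26, 22}
insert 56 → {56, 51, 45, 39, 32, 28, 26, 22}
insert 60 → {60, 56, 51, 45, 39, 32, 28, 26, 22}
insert 49 → {60, 56, 51, 49, 45, 39, 32, 28, 26, 22}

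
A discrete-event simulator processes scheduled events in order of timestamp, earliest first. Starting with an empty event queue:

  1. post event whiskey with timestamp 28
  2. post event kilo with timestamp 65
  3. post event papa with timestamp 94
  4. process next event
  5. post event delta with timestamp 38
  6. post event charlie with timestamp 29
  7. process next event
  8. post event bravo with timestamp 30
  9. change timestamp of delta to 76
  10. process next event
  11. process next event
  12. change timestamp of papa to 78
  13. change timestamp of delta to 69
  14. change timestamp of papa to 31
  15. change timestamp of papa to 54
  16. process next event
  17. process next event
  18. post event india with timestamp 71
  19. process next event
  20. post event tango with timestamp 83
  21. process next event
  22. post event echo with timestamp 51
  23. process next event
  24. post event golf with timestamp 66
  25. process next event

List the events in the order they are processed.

[whiskey, charlie, bravo, kilo, papa, delta, india, tango, echo, golf]

add whiskey (timestamp 28) → {whiskey:28}
add kilo (timestamp 65) → {whiskey:28, kilo:65}
add papa (timestamp 94) → {whiskey:28, kilo:65, papa:94}
process next event → whiskey; now {kilo:65, papa:94}
add delta (timestamp 38) → {delta:38, kilo:65, papa:94}
add charlie (timestamp 29) → {charlie:29, delta:38, kilo:65, papa:94}
process next event → charlie; now {delta:38, kilo:65, papa:94}
add bravo (timestamp 30) → {bravo:30, delta:38, kilo:65, papa:94}
update delta to timestamp 76 → {bravo:30, kilo:65, delta:76, papa:94}
process next event → bravo; now {kilo:65, delta:76, papa:94}
process next event → kilo; now {delta:76, papa:94}
update papa to timestamp 78 → {delta:76, papa:78}
update delta to timestamp 69 → {delta:69, papa:78}
update papa to timestamp 31 → {papa:31, delta:69}
update papa to timestamp 54 → {papa:54, delta:69}
process next event → papa; now {delta:69}
process next event → delta; now {}
add india (timestamp 71) → {india:71}
process next event → india; now {}
add tango (timestamp 83) → {tango:83}
process next event → tango; now {}
add echo (timestamp 51) → {echo:51}
process next event → echo; now {}
add golf (timestamp 66) → {golf:66}
process next event → golf; now {}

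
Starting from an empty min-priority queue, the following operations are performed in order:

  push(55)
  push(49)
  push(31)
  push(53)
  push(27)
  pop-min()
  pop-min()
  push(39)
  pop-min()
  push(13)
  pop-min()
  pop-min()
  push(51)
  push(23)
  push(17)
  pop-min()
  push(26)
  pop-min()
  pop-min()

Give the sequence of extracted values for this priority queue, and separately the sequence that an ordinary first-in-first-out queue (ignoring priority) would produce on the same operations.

priority queue: 27 → 31 → 39 → 13 → 49 → 17 → 23 → 26; FIFO queue: 55 → 49 → 31 → 53 → 27 → 39 → 13 → 51

insert 55 → {55}
insert 49 → {49, 55}
insert 31 → {31, 49, 55}
insert 53 → {31, 49, 53, 55}
insert 27 → {27, 31, 49, 53, 55}
pop-min → 27; now {31, 49, 53, 55}
pop-min → 31; now {49, 53, 55}
insert 39 → {39, 49, 53, 55}
pop-min → 39; now {49, 53, 55}
insert 13 → {13, 49, 53, 55}
pop-min → 13; now {49, 53, 55}
pop-min → 49; now {53, 55}
insert 51 → {51, 53, 55}
insert 23 → {23, 51, 53, 55}
insert 17 → {17, 23, 51, 53, 55}
pop-min → 17; now {23, 51, 53, 55}
insert 26 → {23, 26, 51, 53, 55}
pop-min → 23; now {26, 51, 53, 55}
pop-min → 26; now {51, 53, 55}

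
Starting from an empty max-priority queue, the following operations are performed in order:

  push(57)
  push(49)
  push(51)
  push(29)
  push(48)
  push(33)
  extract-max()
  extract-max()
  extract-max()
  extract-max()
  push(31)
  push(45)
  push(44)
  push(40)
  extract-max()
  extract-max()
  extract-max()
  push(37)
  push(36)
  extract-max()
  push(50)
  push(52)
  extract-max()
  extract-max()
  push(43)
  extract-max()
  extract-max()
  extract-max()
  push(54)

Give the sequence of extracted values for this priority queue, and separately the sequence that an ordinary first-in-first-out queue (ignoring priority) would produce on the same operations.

priority queue: [57, 51, 49, 48, 45, 44, 40, 37, 52, 50, 43, 36, 33]; FIFO queue: 57, 49, 51, 29, 48, 33, 31, 45, 44, 40, 37, 36, 50

insert 57 → {57}
insert 49 → {57, 49}
insert 51 → {57, 51, 49}
insert 29 → {57, 51, 49, 29}
insert 48 → {57, 51, 49, 48, 29}
insert 33 → {57, 51, 49, 48, 33, 29}
extract-max → 57; now {51, 49, 48, 33, 29}
extract-max → 51; now {49, 48, 33, 29}
extract-max → 49; now {48, 33, 29}
extract-max → 48; now {33, 29}
insert 31 → {33, 31, 29}
insert 45 → {45, 33, 31, 29}
insert 44 → {45, 44, 33, 31, 29}
insert 40 → {45, 44, 40, 33, 31, 29}
extract-max → 45; now {44, 40, 33, 31, 29}
extract-max → 44; now {40, 33, 31, 29}
extract-max → 40; now {33, 31, 29}
insert 37 → {37, 33, 31, 29}
insert 36 → {37, 36, 33, 31, 29}
extract-max → 37; now {36, 33, 31, 29}
insert 50 → {50, 36, 33, 31, 29}
insert 52 → {52, 50, 36, 33, 31, 29}
extract-max → 52; now {50, 36, 33, 31, 29}
extract-max → 50; now {36, 33, 31, 29}
insert 43 → {43, 36, 33, 31, 29}
extract-max → 43; now {36, 33, 31, 29}
extract-max → 36; now {33, 31, 29}
extract-max → 33; now {31, 29}
insert 54 → {54, 31, 29}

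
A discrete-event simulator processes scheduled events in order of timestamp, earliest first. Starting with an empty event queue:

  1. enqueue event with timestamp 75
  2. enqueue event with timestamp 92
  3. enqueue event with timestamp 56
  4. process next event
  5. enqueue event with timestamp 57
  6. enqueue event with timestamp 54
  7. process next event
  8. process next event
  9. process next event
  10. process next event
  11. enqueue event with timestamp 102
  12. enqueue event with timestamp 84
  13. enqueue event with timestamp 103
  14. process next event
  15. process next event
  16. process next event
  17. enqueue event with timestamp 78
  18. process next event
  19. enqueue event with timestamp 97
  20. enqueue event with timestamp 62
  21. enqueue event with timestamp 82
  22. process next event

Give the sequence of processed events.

insert 75 → {75}
insert 92 → {75, 92}
insert 56 → {56, 75, 92}
process next event → 56; now {75, 92}
insert 57 → {57, 75, 92}
insert 54 → {54, 57, 75, 92}
process next event → 54; now {57, 75, 92}
process next event → 57; now {75, 92}
process next event → 75; now {92}
process next event → 92; now {}
insert 102 → {102}
insert 84 → {84, 102}
insert 103 → {84, 102, 103}
process next event → 84; now {102, 103}
process next event → 102; now {103}
process next event → 103; now {}
insert 78 → {78}
process next event → 78; now {}
insert 97 → {97}
insert 62 → {62, 97}
insert 82 → {62, 82, 97}
process next event → 62; now {82, 97}

56 → 54 → 57 → 75 → 92 → 84 → 102 → 103 → 78 → 62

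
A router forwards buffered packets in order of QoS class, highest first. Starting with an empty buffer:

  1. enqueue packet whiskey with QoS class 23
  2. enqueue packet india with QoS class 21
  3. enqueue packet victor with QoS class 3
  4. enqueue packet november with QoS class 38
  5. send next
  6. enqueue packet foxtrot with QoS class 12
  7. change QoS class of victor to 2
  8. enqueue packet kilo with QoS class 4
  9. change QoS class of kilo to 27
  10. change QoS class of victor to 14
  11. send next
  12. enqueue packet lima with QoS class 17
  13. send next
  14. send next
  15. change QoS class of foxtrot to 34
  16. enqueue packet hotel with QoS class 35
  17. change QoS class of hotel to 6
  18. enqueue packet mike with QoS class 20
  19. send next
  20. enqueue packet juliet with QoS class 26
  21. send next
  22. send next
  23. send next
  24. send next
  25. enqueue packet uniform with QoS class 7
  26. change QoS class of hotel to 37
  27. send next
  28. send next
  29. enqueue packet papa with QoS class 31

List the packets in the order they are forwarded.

add whiskey (QoS class 23) → {whiskey:23}
add india (QoS class 21) → {whiskey:23, india:21}
add victor (QoS class 3) → {whiskey:23, india:21, victor:3}
add november (QoS class 38) → {november:38, whiskey:23, india:21, victor:3}
send next → november; now {whiskey:23, india:21, victor:3}
add foxtrot (QoS class 12) → {whiskey:23, india:21, foxtrot:12, victor:3}
update victor to QoS class 2 → {whiskey:23, india:21, foxtrot:12, victor:2}
add kilo (QoS class 4) → {whiskey:23, india:21, foxtrot:12, kilo:4, victor:2}
update kilo to QoS class 27 → {kilo:27, whiskey:23, india:21, foxtrot:12, victor:2}
update victor to QoS class 14 → {kilo:27, whiskey:23, india:21, victor:14, foxtrot:12}
send next → kilo; now {whiskey:23, india:21, victor:14, foxtrot:12}
add lima (QoS class 17) → {whiskey:23, india:21, lima:17, victor:14, foxtrot:12}
send next → whiskey; now {india:21, lima:17, victor:14, foxtrot:12}
send next → india; now {lima:17, victor:14, foxtrot:12}
update foxtrot to QoS class 34 → {foxtrot:34, lima:17, victor:14}
add hotel (QoS class 35) → {hotel:35, foxtrot:34, lima:17, victor:14}
update hotel to QoS class 6 → {foxtrot:34, lima:17, victor:14, hotel:6}
add mike (QoS class 20) → {foxtrot:34, mike:20, lima:17, victor:14, hotel:6}
send next → foxtrot; now {mike:20, lima:17, victor:14, hotel:6}
add juliet (QoS class 26) → {juliet:26, mike:20, lima:17, victor:14, hotel:6}
send next → juliet; now {mike:20, lima:17, victor:14, hotel:6}
send next → mike; now {lima:17, victor:14, hotel:6}
send next → lima; now {victor:14, hotel:6}
send next → victor; now {hotel:6}
add uniform (QoS class 7) → {uniform:7, hotel:6}
update hotel to QoS class 37 → {hotel:37, uniform:7}
send next → hotel; now {uniform:7}
send next → uniform; now {}
add papa (QoS class 31) → {papa:31}

[november, kilo, whiskey, india, foxtrot, juliet, mike, lima, victor, hotel, uniform]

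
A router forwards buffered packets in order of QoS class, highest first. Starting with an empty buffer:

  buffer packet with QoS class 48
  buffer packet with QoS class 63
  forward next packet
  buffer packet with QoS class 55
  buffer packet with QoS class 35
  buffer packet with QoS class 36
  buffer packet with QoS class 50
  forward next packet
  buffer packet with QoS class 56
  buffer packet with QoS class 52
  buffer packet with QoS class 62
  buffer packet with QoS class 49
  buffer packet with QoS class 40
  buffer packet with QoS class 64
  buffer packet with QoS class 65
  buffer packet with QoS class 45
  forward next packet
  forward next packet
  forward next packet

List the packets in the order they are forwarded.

insert 48 → {48}
insert 63 → {63, 48}
forward next packet → 63; now {48}
insert 55 → {55, 48}
insert 35 → {55, 48, 35}
insert 36 → {55, 48, 36, 35}
insert 50 → {55, 50, 48, 36, 35}
forward next packet → 55; now {50, 48, 36, 35}
insert 56 → {56, 50, 48, 36, 35}
insert 52 → {56, 52, 50, 48, 36, 35}
insert 62 → {62, 56, 52, 50, 48, 36, 35}
insert 49 → {62, 56, 52, 50, 49, 48, 36, 35}
insert 40 → {62, 56, 52, 50, 49, 48, 40, 36, 35}
insert 64 → {64, 62, 56, 52, 50, 49, 48, 40, 36, 35}
insert 65 → {65, 64, 62, 56, 52, 50, 49, 48, 40, 36, 35}
insert 45 → {65, 64, 62, 56, 52, 50, 49, 48, 45, 40, 36, 35}
forward next packet → 65; now {64, 62, 56, 52, 50, 49, 48, 45, 40, 36, 35}
forward next packet → 64; now {62, 56, 52, 50, 49, 48, 45, 40, 36, 35}
forward next packet → 62; now {56, 52, 50, 49, 48, 45, 40, 36, 35}

63, 55, 65, 64, 62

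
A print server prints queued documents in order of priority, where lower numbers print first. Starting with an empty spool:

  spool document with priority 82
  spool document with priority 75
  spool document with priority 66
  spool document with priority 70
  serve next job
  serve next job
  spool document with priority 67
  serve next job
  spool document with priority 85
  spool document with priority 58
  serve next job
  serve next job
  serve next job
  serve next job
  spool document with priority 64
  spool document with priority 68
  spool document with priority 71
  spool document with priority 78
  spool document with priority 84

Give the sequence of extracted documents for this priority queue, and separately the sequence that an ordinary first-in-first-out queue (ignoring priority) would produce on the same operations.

insert 82 → {82}
insert 75 → {75, 82}
insert 66 → {66, 75, 82}
insert 70 → {66, 70, 75, 82}
serve next job → 66; now {70, 75, 82}
serve next job → 70; now {75, 82}
insert 67 → {67, 75, 82}
serve next job → 67; now {75, 82}
insert 85 → {75, 82, 85}
insert 58 → {58, 75, 82, 85}
serve next job → 58; now {75, 82, 85}
serve next job → 75; now {82, 85}
serve next job → 82; now {85}
serve next job → 85; now {}
insert 64 → {64}
insert 68 → {64, 68}
insert 71 → {64, 68, 71}
insert 78 → {64, 68, 71, 78}
insert 84 → {64, 68, 71, 78, 84}

priority queue: 66, 70, 67, 58, 75, 82, 85; FIFO queue: 82 → 75 → 66 → 70 → 67 → 85 → 58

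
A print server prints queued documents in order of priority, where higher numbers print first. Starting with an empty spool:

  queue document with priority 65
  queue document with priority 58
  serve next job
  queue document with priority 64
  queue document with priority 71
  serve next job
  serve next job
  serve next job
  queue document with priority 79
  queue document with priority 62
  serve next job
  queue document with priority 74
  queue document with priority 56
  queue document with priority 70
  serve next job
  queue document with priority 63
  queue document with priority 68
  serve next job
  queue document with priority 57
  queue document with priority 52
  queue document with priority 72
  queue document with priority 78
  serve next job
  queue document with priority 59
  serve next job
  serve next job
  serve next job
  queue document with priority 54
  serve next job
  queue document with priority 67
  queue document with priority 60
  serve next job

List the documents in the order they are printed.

65, 71, 64, 58, 79, 74, 70, 78, 72, 68, 63, 62, 67

insert 65 → {65}
insert 58 → {65, 58}
serve next job → 65; now {58}
insert 64 → {64, 58}
insert 71 → {71, 64, 58}
serve next job → 71; now {64, 58}
serve next job → 64; now {58}
serve next job → 58; now {}
insert 79 → {79}
insert 62 → {79, 62}
serve next job → 79; now {62}
insert 74 → {74, 62}
insert 56 → {74, 62, 56}
insert 70 → {74, 70, 62, 56}
serve next job → 74; now {70, 62, 56}
insert 63 → {70, 63, 62, 56}
insert 68 → {70, 68, 63, 62, 56}
serve next job → 70; now {68, 63, 62, 56}
insert 57 → {68, 63, 62, 57, 56}
insert 52 → {68, 63, 62, 57, 56, 52}
insert 72 → {72, 68, 63, 62, 57, 56, 52}
insert 78 → {78, 72, 68, 63, 62, 57, 56, 52}
serve next job → 78; now {72, 68, 63, 62, 57, 56, 52}
insert 59 → {72, 68, 63, 62, 59, 57, 56, 52}
serve next job → 72; now {68, 63, 62, 59, 57, 56, 52}
serve next job → 68; now {63, 62, 59, 57, 56, 52}
serve next job → 63; now {62, 59, 57, 56, 52}
insert 54 → {62, 59, 57, 56, 54, 52}
serve next job → 62; now {59, 57, 56, 54, 52}
insert 67 → {67, 59, 57, 56, 54, 52}
insert 60 → {67, 60, 59, 57, 56, 54, 52}
serve next job → 67; now {60, 59, 57, 56, 54, 52}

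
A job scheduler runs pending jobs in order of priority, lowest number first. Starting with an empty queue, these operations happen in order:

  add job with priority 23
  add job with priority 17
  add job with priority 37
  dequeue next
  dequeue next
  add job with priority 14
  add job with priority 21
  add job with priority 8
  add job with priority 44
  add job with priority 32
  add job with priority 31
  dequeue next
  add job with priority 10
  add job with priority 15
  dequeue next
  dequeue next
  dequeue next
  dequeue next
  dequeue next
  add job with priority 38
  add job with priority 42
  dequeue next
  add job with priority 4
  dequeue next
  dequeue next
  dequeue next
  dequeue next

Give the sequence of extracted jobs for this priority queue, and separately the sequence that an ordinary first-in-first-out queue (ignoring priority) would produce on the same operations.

insert 23 → {23}
insert 17 → {17, 23}
insert 37 → {17, 23, 37}
dequeue next → 17; now {23, 37}
dequeue next → 23; now {37}
insert 14 → {14, 37}
insert 21 → {14, 21, 37}
insert 8 → {8, 14, 21, 37}
insert 44 → {8, 14, 21, 37, 44}
insert 32 → {8, 14, 21, 32, 37, 44}
insert 31 → {8, 14, 21, 31, 32, 37, 44}
dequeue next → 8; now {14, 21, 31, 32, 37, 44}
insert 10 → {10, 14, 21, 31, 32, 37, 44}
insert 15 → {10, 14, 15, 21, 31, 32, 37, 44}
dequeue next → 10; now {14, 15, 21, 31, 32, 37, 44}
dequeue next → 14; now {15, 21, 31, 32, 37, 44}
dequeue next → 15; now {21, 31, 32, 37, 44}
dequeue next → 21; now {31, 32, 37, 44}
dequeue next → 31; now {32, 37, 44}
insert 38 → {32, 37, 38, 44}
insert 42 → {32, 37, 38, 42, 44}
dequeue next → 32; now {37, 38, 42, 44}
insert 4 → {4, 37, 38, 42, 44}
dequeue next → 4; now {37, 38, 42, 44}
dequeue next → 37; now {38, 42, 44}
dequeue next → 38; now {42, 44}
dequeue next → 42; now {44}

priority queue: 17, 23, 8, 10, 14, 15, 21, 31, 32, 4, 37, 38, 42; FIFO queue: [23, 17, 37, 14, 21, 8, 44, 32, 31, 10, 15, 38, 42]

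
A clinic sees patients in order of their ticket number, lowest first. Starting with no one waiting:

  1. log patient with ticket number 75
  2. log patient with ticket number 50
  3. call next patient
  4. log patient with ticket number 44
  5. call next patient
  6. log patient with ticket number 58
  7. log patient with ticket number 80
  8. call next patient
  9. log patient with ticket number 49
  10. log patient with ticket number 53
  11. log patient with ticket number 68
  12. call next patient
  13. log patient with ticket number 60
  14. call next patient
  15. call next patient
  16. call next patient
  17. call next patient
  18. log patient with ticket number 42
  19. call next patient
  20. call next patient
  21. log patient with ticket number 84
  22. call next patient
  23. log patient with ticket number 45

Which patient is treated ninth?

insert 75 → {75}
insert 50 → {50, 75}
call next patient → 50; now {75}
insert 44 → {44, 75}
call next patient → 44; now {75}
insert 58 → {58, 75}
insert 80 → {58, 75, 80}
call next patient → 58; now {75, 80}
insert 49 → {49, 75, 80}
insert 53 → {49, 53, 75, 80}
insert 68 → {49, 53, 68, 75, 80}
call next patient → 49; now {53, 68, 75, 80}
insert 60 → {53, 60, 68, 75, 80}
call next patient → 53; now {60, 68, 75, 80}
call next patient → 60; now {68, 75, 80}
call next patient → 68; now {75, 80}
call next patient → 75; now {80}
insert 42 → {42, 80}
call next patient → 42; now {80}
call next patient → 80; now {}
insert 84 → {84}
call next patient → 84; now {}
insert 45 → {45}

42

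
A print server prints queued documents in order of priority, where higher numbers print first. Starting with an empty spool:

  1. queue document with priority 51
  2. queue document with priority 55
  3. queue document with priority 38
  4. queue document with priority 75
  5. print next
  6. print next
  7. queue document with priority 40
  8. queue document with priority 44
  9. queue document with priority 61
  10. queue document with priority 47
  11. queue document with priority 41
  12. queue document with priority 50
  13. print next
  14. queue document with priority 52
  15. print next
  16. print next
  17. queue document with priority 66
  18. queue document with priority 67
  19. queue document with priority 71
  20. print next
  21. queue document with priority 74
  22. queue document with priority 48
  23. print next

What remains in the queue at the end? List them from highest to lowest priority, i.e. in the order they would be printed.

insert 51 → {51}
insert 55 → {55, 51}
insert 38 → {55, 51, 38}
insert 75 → {75, 55, 51, 38}
print next → 75; now {55, 51, 38}
print next → 55; now {51, 38}
insert 40 → {51, 40, 38}
insert 44 → {51, 44, 40, 38}
insert 61 → {61, 51, 44, 40, 38}
insert 47 → {61, 51, 47, 44, 40, 38}
insert 41 → {61, 51, 47, 44, 41, 40, 38}
insert 50 → {61, 51, 50, 47, 44, 41, 40, 38}
print next → 61; now {51, 50, 47, 44, 41, 40, 38}
insert 52 → {52, 51, 50, 47, 44, 41, 40, 38}
print next → 52; now {51, 50, 47, 44, 41, 40, 38}
print next → 51; now {50, 47, 44, 41, 40, 38}
insert 66 → {66, 50, 47, 44, 41, 40, 38}
insert 67 → {67, 66, 50, 47, 44, 41, 40, 38}
insert 71 → {71, 67, 66, 50, 47, 44, 41, 40, 38}
print next → 71; now {67, 66, 50, 47, 44, 41, 40, 38}
insert 74 → {74, 67, 66, 50, 47, 44, 41, 40, 38}
insert 48 → {74, 67, 66, 50, 48, 47, 44, 41, 40, 38}
print next → 74; now {67, 66, 50, 48, 47, 44, 41, 40, 38}

67 → 66 → 50 → 48 → 47 → 44 → 41 → 40 → 38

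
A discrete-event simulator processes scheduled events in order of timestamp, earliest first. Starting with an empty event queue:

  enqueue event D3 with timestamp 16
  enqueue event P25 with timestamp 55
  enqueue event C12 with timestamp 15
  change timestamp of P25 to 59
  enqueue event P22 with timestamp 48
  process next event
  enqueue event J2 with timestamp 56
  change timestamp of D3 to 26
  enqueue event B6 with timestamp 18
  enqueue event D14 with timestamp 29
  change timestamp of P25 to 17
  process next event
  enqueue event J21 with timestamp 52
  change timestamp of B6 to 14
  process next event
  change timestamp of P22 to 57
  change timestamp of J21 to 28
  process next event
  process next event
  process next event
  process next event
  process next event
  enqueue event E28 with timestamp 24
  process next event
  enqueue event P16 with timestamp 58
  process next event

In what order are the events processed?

add D3 (timestamp 16) → {D3:16}
add P25 (timestamp 55) → {D3:16, P25:55}
add C12 (timestamp 15) → {C12:15, D3:16, P25:55}
update P25 to timestamp 59 → {C12:15, D3:16, P25:59}
add P22 (timestamp 48) → {C12:15, D3:16, P22:48, P25:59}
process next event → C12; now {D3:16, P22:48, P25:59}
add J2 (timestamp 56) → {D3:16, P22:48, J2:56, P25:59}
update D3 to timestamp 26 → {D3:26, P22:48, J2:56, P25:59}
add B6 (timestamp 18) → {B6:18, D3:26, P22:48, J2:56, P25:59}
add D14 (timestamp 29) → {B6:18, D3:26, D14:29, P22:48, J2:56, P25:59}
update P25 to timestamp 17 → {P25:17, B6:18, D3:26, D14:29, P22:48, J2:56}
process next event → P25; now {B6:18, D3:26, D14:29, P22:48, J2:56}
add J21 (timestamp 52) → {B6:18, D3:26, D14:29, P22:48, J21:52, J2:56}
update B6 to timestamp 14 → {B6:14, D3:26, D14:29, P22:48, J21:52, J2:56}
process next event → B6; now {D3:26, D14:29, P22:48, J21:52, J2:56}
update P22 to timestamp 57 → {D3:26, D14:29, J21:52, J2:56, P22:57}
update J21 to timestamp 28 → {D3:26, J21:28, D14:29, J2:56, P22:57}
process next event → D3; now {J21:28, D14:29, J2:56, P22:57}
process next event → J21; now {D14:29, J2:56, P22:57}
process next event → D14; now {J2:56, P22:57}
process next event → J2; now {P22:57}
process next event → P22; now {}
add E28 (timestamp 24) → {E28:24}
process next event → E28; now {}
add P16 (timestamp 58) → {P16:58}
process next event → P16; now {}

[C12, P25, B6, D3, J21, D14, J2, P22, E28, P16]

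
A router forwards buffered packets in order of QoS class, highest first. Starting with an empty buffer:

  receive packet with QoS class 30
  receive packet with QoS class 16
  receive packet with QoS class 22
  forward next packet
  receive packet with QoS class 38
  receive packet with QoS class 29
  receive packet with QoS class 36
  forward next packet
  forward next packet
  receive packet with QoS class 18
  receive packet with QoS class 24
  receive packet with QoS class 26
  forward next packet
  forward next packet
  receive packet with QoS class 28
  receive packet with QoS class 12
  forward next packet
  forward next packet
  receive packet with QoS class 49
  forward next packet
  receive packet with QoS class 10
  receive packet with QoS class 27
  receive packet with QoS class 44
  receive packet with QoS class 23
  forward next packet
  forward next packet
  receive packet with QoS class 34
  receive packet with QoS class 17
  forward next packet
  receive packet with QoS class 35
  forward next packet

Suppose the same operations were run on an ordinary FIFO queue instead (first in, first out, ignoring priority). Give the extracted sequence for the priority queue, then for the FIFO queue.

insert 30 → {30}
insert 16 → {30, 16}
insert 22 → {30, 22, 16}
forward next packet → 30; now {22, 16}
insert 38 → {38, 22, 16}
insert 29 → {38, 29, 22, 16}
insert 36 → {38, 36, 29, 22, 16}
forward next packet → 38; now {36, 29, 22, 16}
forward next packet → 36; now {29, 22, 16}
insert 18 → {29, 22, 18, 16}
insert 24 → {29, 24, 22, 18, 16}
insert 26 → {29, 26, 24, 22, 18, 16}
forward next packet → 29; now {26, 24, 22, 18, 16}
forward next packet → 26; now {24, 22, 18, 16}
insert 28 → {28, 24, 22, 18, 16}
insert 12 → {28, 24, 22, 18, 16, 12}
forward next packet → 28; now {24, 22, 18, 16, 12}
forward next packet → 24; now {22, 18, 16, 12}
insert 49 → {49, 22, 18, 16, 12}
forward next packet → 49; now {22, 18, 16, 12}
insert 10 → {22, 18, 16, 12, 10}
insert 27 → {27, 22, 18, 16, 12, 10}
insert 44 → {44, 27, 22, 18, 16, 12, 10}
insert 23 → {44, 27, 23, 22, 18, 16, 12, 10}
forward next packet → 44; now {27, 23, 22, 18, 16, 12, 10}
forward next packet → 27; now {23, 22, 18, 16, 12, 10}
insert 34 → {34, 23, 22, 18, 16, 12, 10}
insert 17 → {34, 23, 22, 18, 17, 16, 12, 10}
forward next packet → 34; now {23, 22, 18, 17, 16, 12, 10}
insert 35 → {35, 23, 22, 18, 17, 16, 12, 10}
forward next packet → 35; now {23, 22, 18, 17, 16, 12, 10}

priority queue: 30, 38, 36, 29, 26, 28, 24, 49, 44, 27, 34, 35; FIFO queue: [30, 16, 22, 38, 29, 36, 18, 24, 26, 28, 12, 49]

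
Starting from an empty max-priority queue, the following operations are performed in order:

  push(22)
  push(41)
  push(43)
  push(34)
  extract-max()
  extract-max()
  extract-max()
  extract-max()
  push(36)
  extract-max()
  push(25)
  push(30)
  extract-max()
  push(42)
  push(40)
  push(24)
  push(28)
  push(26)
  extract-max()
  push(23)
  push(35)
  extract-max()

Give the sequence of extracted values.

insert 22 → {22}
insert 41 → {41, 22}
insert 43 → {43, 41, 22}
insert 34 → {43, 41, 34, 22}
extract-max → 43; now {41, 34, 22}
extract-max → 41; now {34, 22}
extract-max → 34; now {22}
extract-max → 22; now {}
insert 36 → {36}
extract-max → 36; now {}
insert 25 → {25}
insert 30 → {30, 25}
extract-max → 30; now {25}
insert 42 → {42, 25}
insert 40 → {42, 40, 25}
insert 24 → {42, 40, 25, 24}
insert 28 → {42, 40, 28, 25, 24}
insert 26 → {42, 40, 28, 26, 25, 24}
extract-max → 42; now {40, 28, 26, 25, 24}
insert 23 → {40, 28, 26, 25, 24, 23}
insert 35 → {40, 35, 28, 26, 25, 24, 23}
extract-max → 40; now {35, 28, 26, 25, 24, 23}

[43, 41, 34, 22, 36, 30, 42, 40]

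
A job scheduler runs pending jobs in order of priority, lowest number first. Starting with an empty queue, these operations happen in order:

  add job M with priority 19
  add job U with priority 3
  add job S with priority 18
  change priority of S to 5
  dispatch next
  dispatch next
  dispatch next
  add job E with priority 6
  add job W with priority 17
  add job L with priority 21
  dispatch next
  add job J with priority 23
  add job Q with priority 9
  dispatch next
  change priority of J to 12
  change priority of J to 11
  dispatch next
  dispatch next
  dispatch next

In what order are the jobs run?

add M (priority 19) → {M:19}
add U (priority 3) → {U:3, M:19}
add S (priority 18) → {U:3, S:18, M:19}
update S to priority 5 → {U:3, S:5, M:19}
dispatch next → U; now {S:5, M:19}
dispatch next → S; now {M:19}
dispatch next → M; now {}
add E (priority 6) → {E:6}
add W (priority 17) → {E:6, W:17}
add L (priority 21) → {E:6, W:17, L:21}
dispatch next → E; now {W:17, L:21}
add J (priority 23) → {W:17, L:21, J:23}
add Q (priority 9) → {Q:9, W:17, L:21, J:23}
dispatch next → Q; now {W:17, L:21, J:23}
update J to priority 12 → {J:12, W:17, L:21}
update J to priority 11 → {J:11, W:17, L:21}
dispatch next → J; now {W:17, L:21}
dispatch next → W; now {L:21}
dispatch next → L; now {}

U → S → M → E → Q → J → W → L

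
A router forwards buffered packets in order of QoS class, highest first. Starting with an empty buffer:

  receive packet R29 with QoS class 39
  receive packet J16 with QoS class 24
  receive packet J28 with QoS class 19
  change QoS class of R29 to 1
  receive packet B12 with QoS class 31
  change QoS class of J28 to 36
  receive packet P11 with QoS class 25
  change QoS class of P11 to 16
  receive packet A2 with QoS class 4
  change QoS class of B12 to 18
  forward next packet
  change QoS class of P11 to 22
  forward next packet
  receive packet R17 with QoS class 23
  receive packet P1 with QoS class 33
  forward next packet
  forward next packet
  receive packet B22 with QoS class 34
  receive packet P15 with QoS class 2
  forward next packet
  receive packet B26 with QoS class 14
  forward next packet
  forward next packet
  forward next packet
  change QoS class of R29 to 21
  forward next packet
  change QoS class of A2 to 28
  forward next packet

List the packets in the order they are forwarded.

add R29 (QoS class 39) → {R29:39}
add J16 (QoS class 24) → {R29:39, J16:24}
add J28 (QoS class 19) → {R29:39, J16:24, J28:19}
update R29 to QoS class 1 → {J16:24, J28:19, R29:1}
add B12 (QoS class 31) → {B12:31, J16:24, J28:19, R29:1}
update J28 to QoS class 36 → {J28:36, B12:31, J16:24, R29:1}
add P11 (QoS class 25) → {J28:36, B12:31, P11:25, J16:24, R29:1}
update P11 to QoS class 16 → {J28:36, B12:31, J16:24, P11:16, R29:1}
add A2 (QoS class 4) → {J28:36, B12:31, J16:24, P11:16, A2:4, R29:1}
update B12 to QoS class 18 → {J28:36, J16:24, B12:18, P11:16, A2:4, R29:1}
forward next packet → J28; now {J16:24, B12:18, P11:16, A2:4, R29:1}
update P11 to QoS class 22 → {J16:24, P11:22, B12:18, A2:4, R29:1}
forward next packet → J16; now {P11:22, B12:18, A2:4, R29:1}
add R17 (QoS class 23) → {R17:23, P11:22, B12:18, A2:4, R29:1}
add P1 (QoS class 33) → {P1:33, R17:23, P11:22, B12:18, A2:4, R29:1}
forward next packet → P1; now {R17:23, P11:22, B12:18, A2:4, R29:1}
forward next packet → R17; now {P11:22, B12:18, A2:4, R29:1}
add B22 (QoS class 34) → {B22:34, P11:22, B12:18, A2:4, R29:1}
add P15 (QoS class 2) → {B22:34, P11:22, B12:18, A2:4, P15:2, R29:1}
forward next packet → B22; now {P11:22, B12:18, A2:4, P15:2, R29:1}
add B26 (QoS class 14) → {P11:22, B12:18, B26:14, A2:4, P15:2, R29:1}
forward next packet → P11; now {B12:18, B26:14, A2:4, P15:2, R29:1}
forward next packet → B12; now {B26:14, A2:4, P15:2, R29:1}
forward next packet → B26; now {A2:4, P15:2, R29:1}
update R29 to QoS class 21 → {R29:21, A2:4, P15:2}
forward next packet → R29; now {A2:4, P15:2}
update A2 to QoS class 28 → {A2:28, P15:2}
forward next packet → A2; now {P15:2}

J28 → J16 → P1 → R17 → B22 → P11 → B12 → B26 → R29 → A2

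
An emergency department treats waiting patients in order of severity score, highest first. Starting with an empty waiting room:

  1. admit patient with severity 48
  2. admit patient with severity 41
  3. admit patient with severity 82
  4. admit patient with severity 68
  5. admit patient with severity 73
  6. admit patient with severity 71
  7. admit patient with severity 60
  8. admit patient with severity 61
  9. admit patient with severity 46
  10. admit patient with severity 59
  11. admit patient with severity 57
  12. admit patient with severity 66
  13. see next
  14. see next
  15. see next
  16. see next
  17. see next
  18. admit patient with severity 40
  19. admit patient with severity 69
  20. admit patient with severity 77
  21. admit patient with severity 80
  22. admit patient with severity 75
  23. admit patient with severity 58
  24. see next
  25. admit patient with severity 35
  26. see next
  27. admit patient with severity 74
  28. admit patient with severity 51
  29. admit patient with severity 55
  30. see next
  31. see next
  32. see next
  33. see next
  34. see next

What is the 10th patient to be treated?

69

insert 48 → {48}
insert 41 → {48, 41}
insert 82 → {82, 48, 41}
insert 68 → {82, 68, 48, 41}
insert 73 → {82, 73, 68, 48, 41}
insert 71 → {82, 73, 71, 68, 48, 41}
insert 60 → {82, 73, 71, 68, 60, 48, 41}
insert 61 → {82, 73, 71, 68, 61, 60, 48, 41}
insert 46 → {82, 73, 71, 68, 61, 60, 48, 46, 41}
insert 59 → {82, 73, 71, 68, 61, 60, 59, 48, 46, 41}
insert 57 → {82, 73, 71, 68, 61, 60, 59, 57, 48, 46, 41}
insert 66 → {82, 73, 71, 68, 66, 61, 60, 59, 57, 48, 46, 41}
see next → 82; now {73, 71, 68, 66, 61, 60, 59, 57, 48, 46, 41}
see next → 73; now {71, 68, 66, 61, 60, 59, 57, 48, 46, 41}
see next → 71; now {68, 66, 61, 60, 59, 57, 48, 46, 41}
see next → 68; now {66, 61, 60, 59, 57, 48, 46, 41}
see next → 66; now {61, 60, 59, 57, 48, 46, 41}
insert 40 → {61, 60, 59, 57, 48, 46, 41, 40}
insert 69 → {69, 61, 60, 59, 57, 48, 46, 41, 40}
insert 77 → {77, 69, 61, 60, 59, 57, 48, 46, 41, 40}
insert 80 → {80, 77, 69, 61, 60, 59, 57, 48, 46, 41, 40}
insert 75 → {80, 77, 75, 69, 61, 60, 59, 57, 48, 46, 41, 40}
insert 58 → {80, 77, 75, 69, 61, 60, 59, 58, 57, 48, 46, 41, 40}
see next → 80; now {77, 75, 69, 61, 60, 59, 58, 57, 48, 46, 41, 40}
insert 35 → {77, 75, 69, 61, 60, 59, 58, 57, 48, 46, 41, 40, 35}
see next → 77; now {75, 69, 61, 60, 59, 58, 57, 48, 46, 41, 40, 35}
insert 74 → {75, 74, 69, 61, 60, 59, 58, 57, 48, 46, 41, 40, 35}
insert 51 → {75, 74, 69, 61, 60, 59, 58, 57, 51, 48, 46, 41, 40, 35}
insert 55 → {75, 74, 69, 61, 60, 59, 58, 57, 55, 51, 48, 46, 41, 40, 35}
see next → 75; now {74, 69, 61, 60, 59, 58, 57, 55, 51, 48, 46, 41, 40, 35}
see next → 74; now {69, 61, 60, 59, 58, 57, 55, 51, 48, 46, 41, 40, 35}
see next → 69; now {61, 60, 59, 58, 57, 55, 51, 48, 46, 41, 40, 35}
see next → 61; now {60, 59, 58, 57, 55, 51, 48, 46, 41, 40, 35}
see next → 60; now {59, 58, 57, 55, 51, 48, 46, 41, 40, 35}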